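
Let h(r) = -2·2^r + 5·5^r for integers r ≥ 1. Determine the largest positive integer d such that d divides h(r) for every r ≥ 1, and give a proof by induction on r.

Computing the first values: h(1) = 21 and h(2) = 117; gcd(21, 117) = 3, so d ≤ 3.
We prove 3 | -2·2^r + 5·5^r for all r ≥ 1 by induction on r.
For the base case r = 1: h(1) = 21 = 3·(7), so 3 | h(1).
Inductive step: assume the claim holds for r = p, i.e. 3 | h(p). Then
h(p+1) − 5·h(p) = (-2·2^(p+1) + 5·5^(p+1)) − 5·(-2·2^p + 5·5^p) = (-2)·2^p·(2 − 5) = (6)·2^p. Since 3 | h(p) by the inductive hypothesis, 3 | 5·h(p); and 3 | 6 since 6 = 3·2. Therefore 3 | h(p+1).
Hence, by induction on r, the claim holds for every r ≥ 1.
Therefore the largest such d is 3.

d = 3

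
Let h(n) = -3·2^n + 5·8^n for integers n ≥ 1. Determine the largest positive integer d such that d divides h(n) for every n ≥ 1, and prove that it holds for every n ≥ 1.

Computing the first values: h(1) = 34 and h(2) = 308; gcd(34, 308) = 2, so d ≤ 2.
We prove 2 | -3·2^n + 5·8^n for all n ≥ 1 by induction on n.
Base case (n = 1): h(1) = 34 = 2·(17), so 2 | h(1).
Inductive step: suppose the statement holds for some p ≥ 1, i.e. 2 | h(p). Then
h(p+1) − 8·h(p) = (-3·2^(p+1) + 5·8^(p+1)) − 8·(-3·2^p + 5·8^p) = (-3)·2^p·(2 − 8) = (18)·2^p. Since 2 | h(p) by the inductive hypothesis, 2 | 8·h(p); and 2 | 18 since 18 = 2·9. Therefore 2 | h(p+1).
By the principle of mathematical induction, the result holds for all n ≥ 1.
Therefore the largest such d is 2.

d = 2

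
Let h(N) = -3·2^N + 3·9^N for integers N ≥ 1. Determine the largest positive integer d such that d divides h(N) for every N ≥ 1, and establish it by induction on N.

Computing the first values: h(1) = 21 and h(2) = 231; gcd(21, 231) = 21, so d ≤ 21.
We prove 21 | -3·2^N + 3·9^N for all N ≥ 1 by induction on N.
For the base case N = 1: h(1) = 21 = 21·(1), so 21 | h(1).
Inductive step: suppose the statement holds for some i ≥ 1, i.e. 21 | h(i). Then
h(i+1) − 9·h(i) = (-3·2^(i+1) + 3·9^(i+1)) − 9·(-3·2^i + 3·9^i) = (-3)·2^i·(2 − 9) = (21)·2^i. Since 21 | h(i) by the inductive hypothesis, 21 | 9·h(i); and 21 | 21 since 21 = 21·1. Therefore 21 | h(i+1).
This completes the induction.
Therefore the largest such d is 21.

d = 21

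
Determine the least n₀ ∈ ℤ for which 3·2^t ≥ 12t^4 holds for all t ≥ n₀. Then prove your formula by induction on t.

At t = 18: 786432 < 1259712, so the inequality fails and n₀ ≥ 19. We prove 3·2^t ≥ 12t^4 for all t ≥ 19.
Base step (t = 19): 3·2^t = 1572864 and 12t^4 = 1563852, so 1572864 ≥ 1563852.
Inductive step: suppose the statement holds for some p ≥ 19, so 3·2^p ≥ 12p^4.
Then 3·2^(p + 1) = 2·(3·2^p) ≥ 2·(12p^4).
Also, for p ≥ 19 we have 2·(12p^4) ≥ 12(p+1)^4, since 2 ≥ (1 + 1/p)^4 for all p ≥ 19.
Combining, 3·2^(p + 1) ≥ 12(p+1)^4.
By the principle of mathematical induction, the result holds for all t ≥ 19.
Hence the smallest such n₀ is 19.

n₀ = 19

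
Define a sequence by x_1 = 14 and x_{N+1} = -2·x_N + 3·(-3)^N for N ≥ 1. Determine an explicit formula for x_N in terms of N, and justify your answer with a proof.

Computing the first terms: x_1 = 14, x_2 = -37, x_3 = 101. This suggests x_N = 5(-2)^(N - 1) + (-3)^(N + 1).
Base case (N = 1): the formula gives 14 = 14 = x_1.
For the inductive step, assume it holds for an arbitrary k ≥ 1, so x_k = 5(-2)^(k - 1) + (-3)^(k + 1).
Then x_{k+1} = -2·x_k + 3·(-3)^k = -2·(5(-2)^(k - 1) + (-3)^(k + 1)) + 3·(-3)^k = 5(-2)^k + (-3)^(k + 2) = 5(-2)^((k+1) - 1) + (-3)^((k+1) + 1),
which is the claimed formula at N = k+1.
This completes the induction.

x_N = 5(-2)^(N - 1) + (-3)^(N + 1)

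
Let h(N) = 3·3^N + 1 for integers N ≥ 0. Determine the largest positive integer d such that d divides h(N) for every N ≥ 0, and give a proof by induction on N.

Computing the first values: h(0) = 4 and h(1) = 10; gcd(4, 10) = 2, so d ≤ 2.
We prove 2 | 3·3^N + 1 for all N ≥ 0 by induction on N.
Base case (N = 0): h(0) = 4 = 2·(2), so 2 | h(0).
For the inductive step, assume it holds for an arbitrary p ≥ 0, i.e. 2 | h(p). Then
h(p+1) = 3·3^(p+1) + 1 = 3·(3·3^p + 1) - 2 = 3·h(p) - 2. The first term is divisible by 2 by the inductive hypothesis, and -2 is divisible by 2. Hence 2 | h(p+1).
By induction, the statement is established for all N ≥ 0.
Therefore the largest such d is 2.

d = 2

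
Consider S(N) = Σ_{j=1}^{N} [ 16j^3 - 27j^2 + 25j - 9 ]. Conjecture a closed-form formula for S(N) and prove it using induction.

S(N) = N(4N^3 - N^2 + 3N - 1)

We claim S(N) = N(4N^3 - N^2 + 3N - 1) for all N ≥ 1.
For the base case N = 1: S(1) = 5, and the closed form gives 5. They agree.
Suppose the result is true for N = j, so S(j) = j(4j^3 - j^2 + 3j - 1).
Then S(j+1) = S(j) + (16j^3 + 21j^2 + 19j + 5) = (j(4j^3 - j^2 + 3j - 1)) + (16j^3 + 21j^2 + 19j + 5).
Simplifying, S(j+1) = (j + 1)(4j^3 + 11j^2 + 13j + 5) = (j+1)(4(j+1)^3 - (j+1)^2 + 3(j+1) - 1),
which is the closed form with N = j+1.
Hence, by induction on N, the claim holds for every N ≥ 1.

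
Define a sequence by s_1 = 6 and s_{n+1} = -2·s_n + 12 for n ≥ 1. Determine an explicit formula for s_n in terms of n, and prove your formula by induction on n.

Computing the first terms: s_1 = 6, s_2 = 0, s_3 = 12. This suggests s_n = -(-2)^n + 4.
For the base case n = 1: the formula gives 6 = 6 = s_1.
Inductive step: assume the claim holds for n = i, so s_i = -(-2)^i + 4.
Then s_{i+1} = -2·s_i + 12 = -2·(-(-2)^i + 4) + 12 = -(-2)^(i + 1) + 4,
which is the claimed formula at n = i+1.
By the principle of mathematical induction, the result holds for all n ≥ 1.

s_n = -(-2)^n + 4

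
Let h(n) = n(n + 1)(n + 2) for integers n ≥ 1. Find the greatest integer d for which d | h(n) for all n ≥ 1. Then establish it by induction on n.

d = 6

Computing the first values: h(1) = 6 and h(2) = 24; gcd(6, 24) = 6, so d ≤ 6.
We prove 6 | n(n + 1)(n + 2) for all n ≥ 1 by induction on n.
Base case (n = 1): h(1) = 6 = 6·(1), so 6 | h(1).
Inductive step: assume the claim holds for n = m, i.e. 6 | h(m). Then
h(m+1) − h(m) = (m+1)·(m+2)·(m+3) − m·(m+1)·(m+2) = (m+1)·(m+2)·[(m+3) − m] = 3·(m+1)·(m+2). The product of 2 consecutive integers is divisible by (2)! = 2, so h(m+1) − h(m) is divisible by 3·2 = 6. By the inductive hypothesis 6 | h(m), hence 6 | h(m+1).
By the principle of mathematical induction, the result holds for all n ≥ 1.
Therefore the largest such d is 6.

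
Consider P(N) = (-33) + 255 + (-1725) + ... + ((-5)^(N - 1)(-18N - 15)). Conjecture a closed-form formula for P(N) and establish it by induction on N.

P(N) = 3(-5)^N(N + 1) - 3

We claim P(N) = 3(-5)^N(N + 1) - 3 for all N ≥ 1.
When N = 1: P(1) = -33, and the closed form gives -33. They agree.
Inductive step: suppose the statement holds for some p ≥ 1, so P(p) = 3(-5)^p(p + 1) - 3.
Then P(p+1) = P(p) + ((-5)^p(-18p - 33)) = (3(-5)^p(p + 1) - 3) + ((-5)^p(-18p - 33)).
Simplifying, P(p+1) = -15(-5)^p·p - 30(-5)^p - 3 = 3(-5)^(p+1)((p+1) + 1) - 3,
which is the closed form with N = p+1.
By the principle of mathematical induction, the result holds for all N ≥ 1.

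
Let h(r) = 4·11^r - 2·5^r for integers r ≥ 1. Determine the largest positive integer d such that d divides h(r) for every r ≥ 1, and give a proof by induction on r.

Computing the first values: h(1) = 34 and h(2) = 434; gcd(34, 434) = 2, so d ≤ 2.
We prove 2 | 4·11^r - 2·5^r for all r ≥ 1 by induction on r.
For the base case r = 1: h(1) = 34 = 2·(17), so 2 | h(1).
Inductive step: assume the claim holds for r = j, i.e. 2 | h(j). Then
h(j+1) − 11·h(j) = (4·11^(j+1) - 2·5^(j+1)) − 11·(4·11^j - 2·5^j) = (-2)·5^j·(5 − 11) = (12)·5^j. Since 2 | h(j) by the inductive hypothesis, 2 | 11·h(j); and 2 | 12 since 12 = 2·6. Therefore 2 | h(j+1).
Hence, by induction on r, the claim holds for every r ≥ 1.
Therefore the largest such d is 2.

d = 2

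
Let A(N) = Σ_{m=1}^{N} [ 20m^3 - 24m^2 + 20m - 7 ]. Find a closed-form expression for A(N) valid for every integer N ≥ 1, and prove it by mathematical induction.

A(N) = N(5N^3 + 2N^2 + 3N - 1)

We claim A(N) = N(5N^3 + 2N^2 + 3N - 1) for all N ≥ 1.
When N = 1: A(1) = 9, and the closed form gives 9. They agree.
Inductive step: suppose the statement holds for some m ≥ 1, so A(m) = m(5m^3 + 2m^2 + 3m - 1).
Then A(m+1) = A(m) + (20m^3 + 36m^2 + 32m + 9) = (m(5m^3 + 2m^2 + 3m - 1)) + (20m^3 + 36m^2 + 32m + 9).
Simplifying, A(m+1) = (m + 1)(5m^3 + 17m^2 + 22m + 9) = (m+1)(5(m+1)^3 + 2(m+1)^2 + 3(m+1) - 1),
which is the closed form with N = m+1.
This completes the induction.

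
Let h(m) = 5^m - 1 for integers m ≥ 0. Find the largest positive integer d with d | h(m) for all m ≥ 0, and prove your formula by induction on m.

d = 4

Computing the first values: h(0) = 0 and h(1) = 4; gcd(0, 4) = 4, so d ≤ 4.
We prove 4 | 5^m - 1 for all m ≥ 0 by induction on m.
When m = 0: h(0) = 0 = 4·(0), so 4 | h(0).
Suppose the result is true for m = k, i.e. 4 | h(k). Then
h(k+1) = 5^(k+1) - 1 = 5·(5^k - 1) + 4 = 5·h(k) + 4. The first term is divisible by 4 by the inductive hypothesis, and 4 is divisible by 4. Hence 4 | h(k+1).
By induction, the statement is established for all m ≥ 0.
Therefore the largest such d is 4.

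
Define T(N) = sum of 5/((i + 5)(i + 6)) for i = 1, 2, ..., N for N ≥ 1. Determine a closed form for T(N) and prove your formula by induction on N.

T(N) = 5N/(6(N + 6))

We claim T(N) = 5N/(6(N + 6)) for all N ≥ 1.
Base case (N = 1): T(1) = 5/42, and the closed form gives 5/42. They agree.
Suppose the result is true for N = i, so T(i) = 5i/(6(i + 6)).
Then T(i+1) = T(i) + (5/((i + 6)(i + 7))) = (5i/(6(i + 6))) + (5/((i + 6)(i + 7))).
Simplifying, T(i+1) = 5(i + 1)/(6(i + 7)) = 5(i+1)/(6((i+1) + 6)),
which is the closed form with N = i+1.
This completes the induction.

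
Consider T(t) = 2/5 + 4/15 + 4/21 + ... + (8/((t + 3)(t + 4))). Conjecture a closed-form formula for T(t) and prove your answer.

T(t) = 2t/(t + 4)

We claim T(t) = 2t/(t + 4) for all t ≥ 1.
When t = 1: T(1) = 2/5, and the closed form gives 2/5. They agree.
Inductive step: assume the claim holds for t = m, so T(m) = 2m/(m + 4).
Then T(m+1) = T(m) + (8/((m + 4)(m + 5))) = (2m/(m + 4)) + (8/((m + 4)(m + 5))).
Simplifying, T(m+1) = 2(m + 1)/(m + 5) = 2(m+1)/((m+1) + 4),
which is the closed form with t = m+1.
By induction, the statement is established for all t ≥ 1.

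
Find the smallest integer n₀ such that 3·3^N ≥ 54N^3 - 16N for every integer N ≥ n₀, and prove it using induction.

At N = 8: 19683 < 27520, so the inequality fails and n₀ ≥ 9. We prove 3·3^N ≥ 54N^3 - 16N for all N ≥ 9.
When N = 9: 3·3^N = 59049 and 54N^3 - 16N = 39222, so 59049 ≥ 39222.
Suppose the result is true for N = j, so 3·3^j ≥ 54j^3 - 16j.
Then 3·3^(j + 1) = 3·(3·3^j) ≥ 3·(54j^3 - 16j).
Also, for j ≥ 9 we have 3·(54j^3 - 16j) ≥ 54(j+1)^3 - 16(j+1), since 3·(54j^3 - 16j) − (54(j+1)^3 - 16(j+1)) = 108j^3 - 162j^2 - 194j - 38, which is nonnegative for all j ≥ 9.
Combining, 3·3^(j + 1) ≥ 54(j+1)^3 - 16(j+1).
This completes the induction.
Hence the smallest such n₀ is 9.

n₀ = 9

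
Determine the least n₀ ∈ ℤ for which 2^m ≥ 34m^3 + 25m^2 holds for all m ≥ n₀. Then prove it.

n₀ = 18

At m = 17: 131072 < 174267, so the inequality fails and n₀ ≥ 18. We prove 2^m ≥ 34m^3 + 25m^2 for all m ≥ 18.
When m = 18: 2^m = 262144 and 34m^3 + 25m^2 = 206388, so 262144 ≥ 206388.
Suppose the result is true for m = i, so 2^i ≥ 34i^3 + 25i^2.
Then 2^(i + 1) = 2·(2^i) ≥ 2·(34i^3 + 25i^2).
Also, for i ≥ 18 we have 2·(34i^3 + 25i^2) ≥ 34(i+1)^3 + 25(i+1)^2, since 2·(34i^3 + 25i^2) − (34(i+1)^3 + 25(i+1)^2) = 34i^3 - 77i^2 - 152i - 59, which is nonnegative for all i ≥ 18.
Combining, 2^(i + 1) ≥ 34(i+1)^3 + 25(i+1)^2.
This completes the induction.
Hence the smallest such n₀ is 18.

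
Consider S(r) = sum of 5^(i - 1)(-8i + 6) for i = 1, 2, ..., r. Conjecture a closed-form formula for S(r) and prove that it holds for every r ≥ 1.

S(r) = 2·5^r(-r + 1) - 2

We claim S(r) = 2·5^r(-r + 1) - 2 for all r ≥ 1.
For the base case r = 1: S(1) = -2, and the closed form gives -2. They agree.
Inductive step: suppose the statement holds for some i ≥ 1, so S(i) = 2·5^i(-i + 1) - 2.
Then S(i+1) = S(i) + (5^i(-8i - 2)) = (2·5^i(-i + 1) - 2) + (5^i(-8i - 2)).
Simplifying, S(i+1) = -10·5^i·i - 2 = 2·5^(i+1)(-(i+1) + 1) - 2,
which is the closed form with r = i+1.
By the principle of mathematical induction, the result holds for all r ≥ 1.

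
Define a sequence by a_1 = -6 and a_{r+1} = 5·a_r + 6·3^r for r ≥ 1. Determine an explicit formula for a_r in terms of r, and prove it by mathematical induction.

Computing the first terms: a_1 = -6, a_2 = -12, a_3 = -6. This suggests a_r = -3^(r + 1) + 3·5^(r - 1).
When r = 1: the formula gives -6 = -6 = a_1.
Inductive step: suppose the statement holds for some i ≥ 1, so a_i = -3^(i + 1) + 3·5^(i - 1).
Then a_{i+1} = 5·a_i + 6·3^i = 5·(-3^(i + 1) + 3·5^(i - 1)) + 6·3^i = -3^(i + 2) + 3·5^i = -3^((i+1) + 1) + 3·5^((i+1) - 1),
which is the claimed formula at r = i+1.
This completes the induction.

a_r = -3^(r + 1) + 3·5^(r - 1)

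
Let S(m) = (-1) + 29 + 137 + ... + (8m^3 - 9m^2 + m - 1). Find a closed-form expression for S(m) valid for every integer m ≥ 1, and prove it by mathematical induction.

S(m) = m(2m^3 + m^2 - 2m - 2)

We claim S(m) = m(2m^3 + m^2 - 2m - 2) for all m ≥ 1.
When m = 1: S(1) = -1, and the closed form gives -1. They agree.
For the inductive step, assume it holds for an arbitrary r ≥ 1, so S(r) = r(2r^3 + r^2 - 2r - 2).
Then S(r+1) = S(r) + (r + 8(r + 1)^3 - 9(r + 1)^2) = (r(2r^3 + r^2 - 2r - 2)) + (r + 8(r + 1)^3 - 9(r + 1)^2).
Simplifying, S(r+1) = (r + 1)(2r^3 + 7r^2 + 6r - 1) = (r+1)(2(r+1)^3 + (r+1)^2 - 2(r+1) - 2),
which is the closed form with m = r+1.
This completes the induction.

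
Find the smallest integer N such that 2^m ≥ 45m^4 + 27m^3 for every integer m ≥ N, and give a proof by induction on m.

N = 24

At m = 23: 8388608 < 12921354, so the inequality fails and N ≥ 24. We prove 2^m ≥ 45m^4 + 27m^3 for all m ≥ 24.
When m = 24: 2^m = 16777216 and 45m^4 + 27m^3 = 15303168, so 16777216 ≥ 15303168.
For the inductive step, assume it holds for an arbitrary i ≥ 24, so 2^i ≥ 45i^4 + 27i^3.
Then 2^(i + 1) = 2·(2^i) ≥ 2·(45i^4 + 27i^3).
Also, for i ≥ 24 we have 2·(45i^4 + 27i^3) ≥ 45(i+1)^4 + 27(i+1)^3, since 2·(45i^4 + 27i^3) − (45(i+1)^4 + 27(i+1)^3) = 45i^4 - 153i^3 - 351i^2 - 261i - 72, which is nonnegative for all i ≥ 24.
Combining, 2^(i + 1) ≥ 45(i+1)^4 + 27(i+1)^3.
This completes the induction.
Hence the smallest such N is 24.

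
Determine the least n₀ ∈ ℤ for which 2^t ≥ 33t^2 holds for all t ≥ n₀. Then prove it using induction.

At t = 12: 4096 < 4752, so the inequality fails and n₀ ≥ 13. We prove 2^t ≥ 33t^2 for all t ≥ 13.
For the base case t = 13: 2^t = 8192 and 33t^2 = 5577, so 8192 ≥ 5577.
Inductive step: assume the claim holds for t = m, so 2^m ≥ 33m^2.
Then 2^(m + 1) = 2·(2^m) ≥ 2·(33m^2).
Also, for m ≥ 13 we have 2·(33m^2) ≥ 33(m+1)^2, since 2 ≥ (1 + 1/m)^2 for all m ≥ 13.
Combining, 2^(m + 1) ≥ 33(m+1)^2.
Hence, by induction on t, the claim holds for every t ≥ 13.
Hence the smallest such n₀ is 13.

n₀ = 13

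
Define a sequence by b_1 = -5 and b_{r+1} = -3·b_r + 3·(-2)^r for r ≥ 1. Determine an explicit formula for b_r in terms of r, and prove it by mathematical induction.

b_r = 3(-2)^r + (-3)^(r - 1)

Computing the first terms: b_1 = -5, b_2 = 9, b_3 = -15. This suggests b_r = 3(-2)^r + (-3)^(r - 1).
For the base case r = 1: the formula gives -5 = -5 = b_1.
For the inductive step, assume it holds for an arbitrary m ≥ 1, so b_m = 3(-2)^m + (-3)^(m - 1).
Then b_{m+1} = -3·b_m + 3·(-2)^m = -3·(3(-2)^m + (-3)^(m - 1)) + 3·(-2)^m = 3(-2)^(m + 1) + (-3)^m = 3(-2)^(m+1) + (-3)^((m+1) - 1),
which is the claimed formula at r = m+1.
Hence, by induction on r, the claim holds for every r ≥ 1.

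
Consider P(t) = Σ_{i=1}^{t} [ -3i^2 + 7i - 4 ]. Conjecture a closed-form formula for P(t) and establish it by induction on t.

P(t) = -t(t - 1)^2

We claim P(t) = -t(t - 1)^2 for all t ≥ 1.
Base case (t = 1): P(1) = 0, and the closed form gives 0. They agree.
Inductive step: assume the claim holds for t = i, so P(i) = i(-i^2 + 2i - 1).
Then P(i+1) = P(i) + (i(-3i + 1)) = (i(-i^2 + 2i - 1)) + (i(-3i + 1)).
Simplifying, P(i+1) = -i^2·(i + 1) = -(i+1)((i+1) - 1)^2,
which is the closed form with t = i+1.
Hence, by induction on t, the claim holds for every t ≥ 1.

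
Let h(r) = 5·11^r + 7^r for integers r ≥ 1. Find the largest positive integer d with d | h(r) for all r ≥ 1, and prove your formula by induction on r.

Computing the first values: h(1) = 62 and h(2) = 654; gcd(62, 654) = 2, so d ≤ 2.
We prove 2 | 5·11^r + 7^r for all r ≥ 1 by induction on r.
When r = 1: h(1) = 62 = 2·(31), so 2 | h(1).
For the inductive step, assume it holds for an arbitrary j ≥ 1, i.e. 2 | h(j). Then
h(j+1) − 11·h(j) = (5·11^(j+1) + 7^(j+1)) − 11·(5·11^j + 7^j) = (1)·7^j·(7 − 11) = (-4)·7^j. Since 2 | h(j) by the inductive hypothesis, 2 | 11·h(j); and 2 | -4 since -4 = 2·-2. Therefore 2 | h(j+1).
Hence, by induction on r, the claim holds for every r ≥ 1.
Therefore the largest such d is 2.

d = 2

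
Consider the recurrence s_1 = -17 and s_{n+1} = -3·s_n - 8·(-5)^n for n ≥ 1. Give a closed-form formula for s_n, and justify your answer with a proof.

s_n = -(-3)^n + 4(-5)^n

Computing the first terms: s_1 = -17, s_2 = 91, s_3 = -473. This suggests s_n = -(-3)^n + 4(-5)^n.
Base step (n = 1): the formula gives -17 = -17 = s_1.
Inductive step: suppose the statement holds for some j ≥ 1, so s_j = -(-3)^j + 4(-5)^j.
Then s_{j+1} = -3·s_j - 8·(-5)^j = -3·(-(-3)^j + 4(-5)^j) - 8·(-5)^j = -(-3)^(j + 1) + 4(-5)^(j + 1),
which is the claimed formula at n = j+1.
By induction, the statement is established for all n ≥ 1.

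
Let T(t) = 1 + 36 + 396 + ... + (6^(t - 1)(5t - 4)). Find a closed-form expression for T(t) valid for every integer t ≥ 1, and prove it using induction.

T(t) = 6^t(t - 1) + 1

We claim T(t) = 6^t(t - 1) + 1 for all t ≥ 1.
When t = 1: T(1) = 1, and the closed form gives 1. They agree.
Suppose the result is true for t = m, so T(m) = 6^m(m - 1) + 1.
Then T(m+1) = T(m) + (6^m(5m + 1)) = (6^m(m - 1) + 1) + (6^m(5m + 1)).
Simplifying, T(m+1) = 6^(m + 1)m + 1 = 6^(m+1)((m+1) - 1) + 1,
which is the closed form with t = m+1.
This completes the induction.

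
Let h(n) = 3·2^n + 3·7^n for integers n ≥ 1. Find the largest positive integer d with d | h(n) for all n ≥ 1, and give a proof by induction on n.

d = 3

Computing the first values: h(1) = 27 and h(2) = 159; gcd(27, 159) = 3, so d ≤ 3.
We prove 3 | 3·2^n + 3·7^n for all n ≥ 1 by induction on n.
When n = 1: h(1) = 27 = 3·(9), so 3 | h(1).
Suppose the result is true for n = p, i.e. 3 | h(p). Then
h(p+1) − 7·h(p) = (3·2^(p+1) + 3·7^(p+1)) − 7·(3·2^p + 3·7^p) = (3)·2^p·(2 − 7) = (-15)·2^p. Since 3 | h(p) by the inductive hypothesis, 3 | 7·h(p); and 3 | -15 since -15 = 3·-5. Therefore 3 | h(p+1).
By the principle of mathematical induction, the result holds for all n ≥ 1.
Therefore the largest such d is 3.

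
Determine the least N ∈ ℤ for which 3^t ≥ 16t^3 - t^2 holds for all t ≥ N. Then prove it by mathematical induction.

At t = 8: 6561 < 8128, so the inequality fails and N ≥ 9. We prove 3^t ≥ 16t^3 - t^2 for all t ≥ 9.
Base case (t = 9): 3^t = 19683 and 16t^3 - t^2 = 11583, so 19683 ≥ 11583.
Inductive step: suppose the statement holds for some p ≥ 9, so 3^p ≥ 16p^3 - p^2.
Then 3^(p + 1) = 3·(3^p) ≥ 3·(16p^3 - p^2).
Also, for p ≥ 9 we have 3·(16p^3 - p^2) ≥ 16(p+1)^3 - (p+1)^2, since 3·(16p^3 - p^2) − (16(p+1)^3 - (p+1)^2) = 32p^3 - 50p^2 - 46p - 15, which is nonnegative for all p ≥ 9.
Combining, 3^(p + 1) ≥ 16(p+1)^3 - (p+1)^2.
Hence, by induction on t, the claim holds for every t ≥ 9.
Hence the smallest such N is 9.

N = 9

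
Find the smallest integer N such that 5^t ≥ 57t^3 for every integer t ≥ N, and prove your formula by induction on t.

At t = 5: 3125 < 7125, so the inequality fails and N ≥ 6. We prove 5^t ≥ 57t^3 for all t ≥ 6.
Base case (t = 6): 5^t = 15625 and 57t^3 = 12312, so 15625 ≥ 12312.
Suppose the result is true for t = j, so 5^j ≥ 57j^3.
Then 5^(j + 1) = 5·(5^j) ≥ 5·(57j^3).
Also, for j ≥ 6 we have 5·(57j^3) ≥ 57(j+1)^3, since 5 ≥ (1 + 1/j)^3 for all j ≥ 6.
Combining, 5^(j + 1) ≥ 57(j+1)^3.
By the principle of mathematical induction, the result holds for all t ≥ 6.
Hence the smallest such N is 6.

N = 6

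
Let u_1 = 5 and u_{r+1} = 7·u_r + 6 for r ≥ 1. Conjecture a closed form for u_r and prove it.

u_r = 6·7^(r - 1) - 1

Computing the first terms: u_1 = 5, u_2 = 41, u_3 = 293. This suggests u_r = 6·7^(r - 1) - 1.
Base case (r = 1): the formula gives 5 = 5 = u_1.
Inductive step: suppose the statement holds for some p ≥ 1, so u_p = 6·7^(p - 1) - 1.
Then u_{p+1} = 7·u_p + 6 = 7·(6·7^(p - 1) - 1) + 6 = 6·7^p - 1 = 6·7^((p+1) - 1) - 1,
which is the claimed formula at r = p+1.
By the principle of mathematical induction, the result holds for all r ≥ 1.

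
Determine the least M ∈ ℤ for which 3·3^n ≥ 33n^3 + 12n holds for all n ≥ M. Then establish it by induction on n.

At n = 7: 6561 < 11403, so the inequality fails and M ≥ 8. We prove 3·3^n ≥ 33n^3 + 12n for all n ≥ 8.
For the base case n = 8: 3·3^n = 19683 and 33n^3 + 12n = 16992, so 19683 ≥ 16992.
Inductive step: suppose the statement holds for some m ≥ 8, so 3·3^m ≥ 33m^3 + 12m.
Then 3·3^(m + 1) = 3·(3·3^m) ≥ 3·(33m^3 + 12m).
Also, for m ≥ 8 we have 3·(33m^3 + 12m) ≥ 33(m+1)^3 + 12(m+1), since 3·(33m^3 + 12m) − (33(m+1)^3 + 12(m+1)) = 66m^3 - 99m^2 - 75m - 45, which is nonnegative for all m ≥ 8.
Combining, 3·3^(m + 1) ≥ 33(m+1)^3 + 12(m+1).
By induction, the statement is established for all n ≥ 8.
Hence the smallest such M is 8.

M = 8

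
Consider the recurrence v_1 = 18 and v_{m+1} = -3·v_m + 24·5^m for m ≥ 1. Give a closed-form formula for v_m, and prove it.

Computing the first terms: v_1 = 18, v_2 = 66, v_3 = 402. This suggests v_m = -(-3)^m + 3·5^m.
Base case (m = 1): the formula gives 18 = 18 = v_1.
Inductive step: suppose the statement holds for some k ≥ 1, so v_k = -(-3)^k + 3·5^k.
Then v_{k+1} = -3·v_k + 24·5^k = -3·(-(-3)^k + 3·5^k) + 24·5^k = -(-3)^(k + 1) + 3·5^(k + 1),
which is the claimed formula at m = k+1.
Hence, by induction on m, the claim holds for every m ≥ 1.

v_m = -(-3)^m + 3·5^m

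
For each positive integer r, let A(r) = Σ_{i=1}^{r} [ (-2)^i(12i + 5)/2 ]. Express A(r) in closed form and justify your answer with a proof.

A(r) = (-2)^r(4r + 3) - 3

We claim A(r) = (-2)^r(4r + 3) - 3 for all r ≥ 1.
For the base case r = 1: A(1) = -17, and the closed form gives -17. They agree.
Suppose the result is true for r = i, so A(i) = (-2)^i(4i + 3) - 3.
Then A(i+1) = A(i) + ((-2)^i(-12i - 17)) = ((-2)^i(4i + 3) - 3) + ((-2)^i(-12i - 17)).
Simplifying, A(i+1) = -8(-2)^i·i - 14(-2)^i - 3 = (-2)^(i+1)(4(i+1) + 3) - 3,
which is the closed form with r = i+1.
Hence, by induction on r, the claim holds for every r ≥ 1.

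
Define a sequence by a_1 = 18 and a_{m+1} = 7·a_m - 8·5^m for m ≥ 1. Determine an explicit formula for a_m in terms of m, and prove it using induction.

Computing the first terms: a_1 = 18, a_2 = 86, a_3 = 402. This suggests a_m = 4·5^m - 2·7^(m - 1).
For the base case m = 1: the formula gives 18 = 18 = a_1.
For the inductive step, assume it holds for an arbitrary p ≥ 1, so a_p = 4·5^p - 2·7^(p - 1).
Then a_{p+1} = 7·a_p - 8·5^p = 7·(4·5^p - 2·7^(p - 1)) - 8·5^p = 4·5^(p + 1) - 2·7^p = 4·5^(p+1) - 2·7^((p+1) - 1),
which is the claimed formula at m = p+1.
By induction, the statement is established for all m ≥ 1.

a_m = 4·5^m - 2·7^(m - 1)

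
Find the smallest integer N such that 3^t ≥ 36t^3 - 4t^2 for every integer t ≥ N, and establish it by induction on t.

N = 10

At t = 9: 19683 < 25920, so the inequality fails and N ≥ 10. We prove 3^t ≥ 36t^3 - 4t^2 for all t ≥ 10.
Base step (t = 10): 3^t = 59049 and 36t^3 - 4t^2 = 35600, so 59049 ≥ 35600.
For the inductive step, assume it holds for an arbitrary m ≥ 10, so 3^m ≥ 36m^3 - 4m^2.
Then 3^(m + 1) = 3·(3^m) ≥ 3·(36m^3 - 4m^2).
Also, for m ≥ 10 we have 3·(36m^3 - 4m^2) ≥ 36(m+1)^3 - 4(m+1)^2, since 3·(36m^3 - 4m^2) − (36(m+1)^3 - 4(m+1)^2) = 72m^3 - 116m^2 - 100m - 32, which is nonnegative for all m ≥ 10.
Combining, 3^(m + 1) ≥ 36(m+1)^3 - 4(m+1)^2.
By the principle of mathematical induction, the result holds for all t ≥ 10.
Hence the smallest such N is 10.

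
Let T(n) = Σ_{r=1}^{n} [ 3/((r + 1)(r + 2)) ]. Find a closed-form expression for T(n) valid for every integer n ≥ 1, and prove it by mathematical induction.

T(n) = 3n/(2(n + 2))

We claim T(n) = 3n/(2(n + 2)) for all n ≥ 1.
For the base case n = 1: T(1) = 1/2, and the closed form gives 1/2. They agree.
Inductive step: suppose the statement holds for some r ≥ 1, so T(r) = 3r/(2(r + 2)).
Then T(r+1) = T(r) + (3/((r + 2)(r + 3))) = (3r/(2(r + 2))) + (3/((r + 2)(r + 3))).
Simplifying, T(r+1) = 3(r + 1)/(2(r + 3)) = 3(r+1)/(2((r+1) + 2)),
which is the closed form with n = r+1.
By induction, the statement is established for all n ≥ 1.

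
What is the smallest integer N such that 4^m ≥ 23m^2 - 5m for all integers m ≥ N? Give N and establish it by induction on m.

N = 5

At m = 4: 256 < 348, so the inequality fails and N ≥ 5. We prove 4^m ≥ 23m^2 - 5m for all m ≥ 5.
When m = 5: 4^m = 1024 and 23m^2 - 5m = 550, so 1024 ≥ 550.
Inductive step: suppose the statement holds for some i ≥ 5, so 4^i ≥ 23i^2 - 5i.
Then 4^(i + 1) = 4·(4^i) ≥ 4·(23i^2 - 5i).
Also, for i ≥ 5 we have 4·(23i^2 - 5i) ≥ 23(i+1)^2 - 5(i+1), since 4·(23i^2 - 5i) − (23(i+1)^2 - 5(i+1)) = 69i^2 - 61i - 18, which is nonnegative for all i ≥ 5.
Combining, 4^(i + 1) ≥ 23(i+1)^2 - 5(i+1).
This completes the induction.
Hence the smallest such N is 5.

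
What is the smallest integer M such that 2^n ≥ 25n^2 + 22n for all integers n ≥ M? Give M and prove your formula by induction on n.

At n = 11: 2048 < 3267, so the inequality fails and M ≥ 12. We prove 2^n ≥ 25n^2 + 22n for all n ≥ 12.
When n = 12: 2^n = 4096 and 25n^2 + 22n = 3864, so 4096 ≥ 3864.
For the inductive step, assume it holds for an arbitrary m ≥ 12, so 2^m ≥ 25m^2 + 22m.
Then 2^(m + 1) = 2·(2^m) ≥ 2·(25m^2 + 22m).
Also, for m ≥ 12 we have 2·(25m^2 + 22m) ≥ 25(m+1)^2 + 22(m+1), since 2·(25m^2 + 22m) − (25(m+1)^2 + 22(m+1)) = 25m^2 - 28m - 47, which is nonnegative for all m ≥ 12.
Combining, 2^(m + 1) ≥ 25(m+1)^2 + 22(m+1).
Hence, by induction on n, the claim holds for every n ≥ 12.
Hence the smallest such M is 12.

M = 12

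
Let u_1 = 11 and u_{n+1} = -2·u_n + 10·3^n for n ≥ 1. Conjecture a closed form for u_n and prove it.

Computing the first terms: u_1 = 11, u_2 = 8, u_3 = 74. This suggests u_n = 5(-2)^(n - 1) + 2·3^n.
Base step (n = 1): the formula gives 11 = 11 = u_1.
For the inductive step, assume it holds for an arbitrary k ≥ 1, so u_k = 5(-2)^(k - 1) + 2·3^k.
Then u_{k+1} = -2·u_k + 10·3^k = -2·(5(-2)^(k - 1) + 2·3^k) + 10·3^k = 5(-2)^k + 2·3^(k + 1) = 5(-2)^((k+1) - 1) + 2·3^(k+1),
which is the claimed formula at n = k+1.
By induction, the statement is established for all n ≥ 1.

u_n = 5(-2)^(n - 1) + 2·3^n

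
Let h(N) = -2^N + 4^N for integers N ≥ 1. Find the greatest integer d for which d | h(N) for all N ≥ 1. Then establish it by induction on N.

Computing the first values: h(1) = 2 and h(2) = 12; gcd(2, 12) = 2, so d ≤ 2.
We prove 2 | -2^N + 4^N for all N ≥ 1 by induction on N.
For the base case N = 1: h(1) = 2 = 2·(1), so 2 | h(1).
Inductive step: assume the claim holds for N = k, i.e. 2 | h(k). Then
4^{k+1} − 2^{k+1} = 4·4^k − 2·2^k = 4·(4^k − 2^k) + (2)·2^k. The first term is divisible by 2 by the inductive hypothesis, and the second term (2)·2^k is divisible by 2 since 2 | 2. Hence 2 | h(k+1).
This completes the induction.
Therefore the largest such d is 2.

d = 2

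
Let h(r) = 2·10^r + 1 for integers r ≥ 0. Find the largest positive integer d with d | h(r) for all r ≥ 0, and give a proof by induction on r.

Computing the first values: h(0) = 3 and h(1) = 21; gcd(3, 21) = 3, so d ≤ 3.
We prove 3 | 2·10^r + 1 for all r ≥ 0 by induction on r.
For the base case r = 0: h(0) = 3 = 3·(1), so 3 | h(0).
For the inductive step, assume it holds for an arbitrary k ≥ 0, i.e. 3 | h(k). Then
h(k+1) = 2·10^(k+1) + 1 = 10·(2·10^k + 1) - 9 = 10·h(k) - 9. The first term is divisible by 3 by the inductive hypothesis, and -9 is divisible by 3. Hence 3 | h(k+1).
By the principle of mathematical induction, the result holds for all r ≥ 0.
Therefore the largest such d is 3.

d = 3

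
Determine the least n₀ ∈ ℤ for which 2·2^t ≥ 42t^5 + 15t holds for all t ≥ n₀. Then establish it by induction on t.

n₀ = 29

At t = 28: 536870912 < 722835876, so the inequality fails and n₀ ≥ 29. We prove 2·2^t ≥ 42t^5 + 15t for all t ≥ 29.
For the base case t = 29: 2·2^t = 1073741824 and 42t^5 + 15t = 861468693, so 1073741824 ≥ 861468693.
Inductive step: suppose the statement holds for some k ≥ 29, so 2·2^k ≥ 42k^5 + 15k.
Then 2·2^(k + 1) = 2·(2·2^k) ≥ 2·(42k^5 + 15k).
Also, for k ≥ 29 we have 2·(42k^5 + 15k) ≥ 42(k+1)^5 + 15(k+1), since 2·(42k^5 + 15k) − (42(k+1)^5 + 15(k+1)) = 42k^5 - 210k^4 - 420k^3 - 420k^2 - 195k - 57, which is nonnegative for all k ≥ 29.
Combining, 2·2^(k + 1) ≥ 42(k+1)^5 + 15(k+1).
By induction, the statement is established for all t ≥ 29.
Hence the smallest such n₀ is 29.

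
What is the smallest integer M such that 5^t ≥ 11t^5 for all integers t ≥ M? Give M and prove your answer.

M = 8

At t = 7: 78125 < 184877, so the inequality fails and M ≥ 8. We prove 5^t ≥ 11t^5 for all t ≥ 8.
When t = 8: 5^t = 390625 and 11t^5 = 360448, so 390625 ≥ 360448.
Inductive step: suppose the statement holds for some i ≥ 8, so 5^i ≥ 11i^5.
Then 5^(i + 1) = 5·(5^i) ≥ 5·(11i^5).
Also, for i ≥ 8 we have 5·(11i^5) ≥ 11(i+1)^5, since 5 ≥ (1 + 1/i)^5 for all i ≥ 8.
Combining, 5^(i + 1) ≥ 11(i+1)^5.
By the principle of mathematical induction, the result holds for all t ≥ 8.
Hence the smallest such M is 8.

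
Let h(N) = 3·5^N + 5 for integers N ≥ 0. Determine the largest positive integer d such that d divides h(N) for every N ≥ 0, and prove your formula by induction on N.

d = 4

Computing the first values: h(0) = 8 and h(1) = 20; gcd(8, 20) = 4, so d ≤ 4.
We prove 4 | 3·5^N + 5 for all N ≥ 0 by induction on N.
When N = 0: h(0) = 8 = 4·(2), so 4 | h(0).
Suppose the result is true for N = m, i.e. 4 | h(m). Then
h(m+1) = 3·5^(m+1) + 5 = 5·(3·5^m + 5) - 20 = 5·h(m) - 20. The first term is divisible by 4 by the inductive hypothesis, and -20 is divisible by 4. Hence 4 | h(m+1).
By the principle of mathematical induction, the result holds for all N ≥ 0.
Therefore the largest such d is 4.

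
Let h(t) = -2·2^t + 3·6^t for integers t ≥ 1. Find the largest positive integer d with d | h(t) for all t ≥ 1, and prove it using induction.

Computing the first values: h(1) = 14 and h(2) = 100; gcd(14, 100) = 2, so d ≤ 2.
We prove 2 | -2·2^t + 3·6^t for all t ≥ 1 by induction on t.
Base step (t = 1): h(1) = 14 = 2·(7), so 2 | h(1).
Inductive step: assume the claim holds for t = j, i.e. 2 | h(j). Then
h(j+1) − 6·h(j) = (-2·2^(j+1) + 3·6^(j+1)) − 6·(-2·2^j + 3·6^j) = (-2)·2^j·(2 − 6) = (8)·2^j. Since 2 | h(j) by the inductive hypothesis, 2 | 6·h(j); and 2 | 8 since 8 = 2·4. Therefore 2 | h(j+1).
By induction, the statement is established for all t ≥ 1.
Therefore the largest such d is 2.

d = 2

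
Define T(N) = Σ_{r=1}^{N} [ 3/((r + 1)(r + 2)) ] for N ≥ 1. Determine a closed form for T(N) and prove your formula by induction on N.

We claim T(N) = 3N/(2(N + 2)) for all N ≥ 1.
Base case (N = 1): T(1) = 1/2, and the closed form gives 1/2. They agree.
Inductive step: suppose the statement holds for some r ≥ 1, so T(r) = 3r/(2(r + 2)).
Then T(r+1) = T(r) + (3/((r + 2)(r + 3))) = (3r/(2(r + 2))) + (3/((r + 2)(r + 3))).
Simplifying, T(r+1) = 3(r + 1)/(2(r + 3)) = 3(r+1)/(2((r+1) + 2)),
which is the closed form with N = r+1.
By the principle of mathematical induction, the result holds for all N ≥ 1.

T(N) = 3N/(2(N + 2))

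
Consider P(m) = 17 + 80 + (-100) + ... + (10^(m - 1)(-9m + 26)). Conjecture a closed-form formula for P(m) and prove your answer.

P(m) = 10^m(-m + 3) - 3

We claim P(m) = 10^m(-m + 3) - 3 for all m ≥ 1.
When m = 1: P(1) = 17, and the closed form gives 17. They agree.
Suppose the result is true for m = k, so P(k) = 10^k(-k + 3) - 3.
Then P(k+1) = P(k) + (10^k(-9k + 17)) = (10^k(-k + 3) - 3) + (10^k(-9k + 17)).
Simplifying, P(k+1) = -10·10^k·k + 20·10^k - 3 = 10^(k+1)(-(k+1) + 3) - 3,
which is the closed form with m = k+1.
By the principle of mathematical induction, the result holds for all m ≥ 1.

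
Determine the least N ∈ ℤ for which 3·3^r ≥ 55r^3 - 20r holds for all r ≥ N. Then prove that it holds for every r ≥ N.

At r = 8: 19683 < 28000, so the inequality fails and N ≥ 9. We prove 3·3^r ≥ 55r^3 - 20r for all r ≥ 9.
Base step (r = 9): 3·3^r = 59049 and 55r^3 - 20r = 39915, so 59049 ≥ 39915.
Suppose the result is true for r = m, so 3·3^m ≥ 55m^3 - 20m.
Then 3·3^(m + 1) = 3·(3·3^m) ≥ 3·(55m^3 - 20m).
Also, for m ≥ 9 we have 3·(55m^3 - 20m) ≥ 55(m+1)^3 - 20(m+1), since 3·(55m^3 - 20m) − (55(m+1)^3 - 20(m+1)) = 110m^3 - 165m^2 - 205m - 35, which is nonnegative for all m ≥ 9.
Combining, 3·3^(m + 1) ≥ 55(m+1)^3 - 20(m+1).
This completes the induction.
Hence the smallest such N is 9.

N = 9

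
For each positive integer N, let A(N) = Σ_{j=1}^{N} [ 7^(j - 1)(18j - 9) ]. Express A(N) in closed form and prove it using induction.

We claim A(N) = 7^N(3N - 2) + 2 for all N ≥ 1.
Base case (N = 1): A(1) = 9, and the closed form gives 9. They agree.
For the inductive step, assume it holds for an arbitrary j ≥ 1, so A(j) = 7^j(3j - 2) + 2.
Then A(j+1) = A(j) + (7^j(18j + 9)) = (7^j(3j - 2) + 2) + (7^j(18j + 9)).
Simplifying, A(j+1) = 21·7^j·j + 7·7^j + 2 = 7^(j+1)(3(j+1) - 2) + 2,
which is the closed form with N = j+1.
By induction, the statement is established for all N ≥ 1.

A(N) = 7^N(3N - 2) + 2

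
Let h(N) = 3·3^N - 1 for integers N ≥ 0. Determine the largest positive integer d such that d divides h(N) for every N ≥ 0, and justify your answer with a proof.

Computing the first values: h(0) = 2 and h(1) = 8; gcd(2, 8) = 2, so d ≤ 2.
We prove 2 | 3·3^N - 1 for all N ≥ 0 by induction on N.
Base case (N = 0): h(0) = 2 = 2·(1), so 2 | h(0).
Inductive step: suppose the statement holds for some j ≥ 0, i.e. 2 | h(j). Then
h(j+1) = 3·3^(j+1) - 1 = 3·(3·3^j - 1) + 2 = 3·h(j) + 2. The first term is divisible by 2 by the inductive hypothesis, and 2 is divisible by 2. Hence 2 | h(j+1).
This completes the induction.
Therefore the largest such d is 2.

d = 2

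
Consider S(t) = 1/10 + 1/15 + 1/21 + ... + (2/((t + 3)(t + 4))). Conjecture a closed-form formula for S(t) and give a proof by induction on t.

S(t) = t/(2(t + 4))

We claim S(t) = t/(2(t + 4)) for all t ≥ 1.
Base case (t = 1): S(1) = 1/10, and the closed form gives 1/10. They agree.
Suppose the result is true for t = p, so S(p) = p/(2(p + 4)).
Then S(p+1) = S(p) + (2/((p + 4)(p + 5))) = (p/(2(p + 4))) + (2/((p + 4)(p + 5))).
Simplifying, S(p+1) = (p + 1)/(2(p + 5)) = (p+1)/(2((p+1) + 4)),
which is the closed form with t = p+1.
This completes the induction.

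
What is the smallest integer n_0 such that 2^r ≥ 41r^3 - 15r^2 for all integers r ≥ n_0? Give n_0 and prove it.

n_0 = 18

At r = 17: 131072 < 197098, so the inequality fails and n_0 ≥ 18. We prove 2^r ≥ 41r^3 - 15r^2 for all r ≥ 18.
Base case (r = 18): 2^r = 262144 and 41r^3 - 15r^2 = 234252, so 262144 ≥ 234252.
For the inductive step, assume it holds for an arbitrary m ≥ 18, so 2^m ≥ 41m^3 - 15m^2.
Then 2^(m + 1) = 2·(2^m) ≥ 2·(41m^3 - 15m^2).
Also, for m ≥ 18 we have 2·(41m^3 - 15m^2) ≥ 41(m+1)^3 - 15(m+1)^2, since 2·(41m^3 - 15m^2) − (41(m+1)^3 - 15(m+1)^2) = 41m^3 - 138m^2 - 93m - 26, which is nonnegative for all m ≥ 18.
Combining, 2^(m + 1) ≥ 41(m+1)^3 - 15(m+1)^2.
By the principle of mathematical induction, the result holds for all r ≥ 18.
Hence the smallest such n_0 is 18.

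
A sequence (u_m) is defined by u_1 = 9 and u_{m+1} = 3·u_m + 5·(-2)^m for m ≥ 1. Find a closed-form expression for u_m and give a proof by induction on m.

u_m = -(-2)^m + 7·3^(m - 1)

Computing the first terms: u_1 = 9, u_2 = 17, u_3 = 71. This suggests u_m = -(-2)^m + 7·3^(m - 1).
Base case (m = 1): the formula gives 9 = 9 = u_1.
Suppose the result is true for m = i, so u_i = -(-2)^i + 7·3^(i - 1).
Then u_{i+1} = 3·u_i + 5·(-2)^i = 3·(-(-2)^i + 7·3^(i - 1)) + 5·(-2)^i = -(-2)^(i + 1) + 7·3^i = -(-2)^(i+1) + 7·3^((i+1) - 1),
which is the claimed formula at m = i+1.
By the principle of mathematical induction, the result holds for all m ≥ 1.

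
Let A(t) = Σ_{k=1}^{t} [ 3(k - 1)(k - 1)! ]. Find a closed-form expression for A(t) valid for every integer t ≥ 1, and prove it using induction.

A(t) = 3t! - 3

We claim A(t) = 3t! - 3 for all t ≥ 1.
For the base case t = 1: A(1) = 0, and the closed form gives 0. They agree.
Inductive step: suppose the statement holds for some k ≥ 1, so A(k) = 3k! - 3.
Then A(k+1) = A(k) + (3k·k!) = (3k! - 3) + (3k·k!).
Simplifying, A(k+1) = 3(k+1)! - 3,
which is the closed form with t = k+1.
This completes the induction.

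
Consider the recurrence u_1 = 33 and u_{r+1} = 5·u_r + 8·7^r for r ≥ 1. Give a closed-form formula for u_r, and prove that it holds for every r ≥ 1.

u_r = 5^r + 4·7^r

Computing the first terms: u_1 = 33, u_2 = 221, u_3 = 1497. This suggests u_r = 5^r + 4·7^r.
Base step (r = 1): the formula gives 33 = 33 = u_1.
For the inductive step, assume it holds for an arbitrary m ≥ 1, so u_m = 5^m + 4·7^m.
Then u_{m+1} = 5·u_m + 8·7^m = 5·(5^m + 4·7^m) + 8·7^m = 5^(m + 1) + 4·7^(m + 1),
which is the claimed formula at r = m+1.
By induction, the statement is established for all r ≥ 1.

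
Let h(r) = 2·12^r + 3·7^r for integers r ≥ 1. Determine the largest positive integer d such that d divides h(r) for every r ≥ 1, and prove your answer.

Computing the first values: h(1) = 45 and h(2) = 435; gcd(45, 435) = 15, so d ≤ 15.
We prove 15 | 2·12^r + 3·7^r for all r ≥ 1 by induction on r.
Base case (r = 1): h(1) = 45 = 15·(3), so 15 | h(1).
For the inductive step, assume it holds for an arbitrary i ≥ 1, i.e. 15 | h(i). Then
h(i+1) − 12·h(i) = (2·12^(i+1) + 3·7^(i+1)) − 12·(2·12^i + 3·7^i) = (3)·7^i·(7 − 12) = (-15)·7^i. Since 15 | h(i) by the inductive hypothesis, 15 | 12·h(i); and 15 | -15 since -15 = 15·-1. Therefore 15 | h(i+1).
Hence, by induction on r, the claim holds for every r ≥ 1.
Therefore the largest such d is 15.

d = 15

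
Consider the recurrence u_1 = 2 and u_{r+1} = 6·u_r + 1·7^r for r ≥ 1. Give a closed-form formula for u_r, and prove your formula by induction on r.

Computing the first terms: u_1 = 2, u_2 = 19, u_3 = 163. This suggests u_r = -5·6^(r - 1) + 7^r.
For the base case r = 1: the formula gives 2 = 2 = u_1.
Inductive step: suppose the statement holds for some j ≥ 1, so u_j = -5·6^(j - 1) + 7^j.
Then u_{j+1} = 6·u_j + 1·7^j = 6·(-5·6^(j - 1) + 7^j) + 1·7^j = -5·6^j + 7^(j + 1) = -5·6^((j+1) - 1) + 7^(j+1),
which is the claimed formula at r = j+1.
By induction, the statement is established for all r ≥ 1.

u_r = -5·6^(r - 1) + 7^r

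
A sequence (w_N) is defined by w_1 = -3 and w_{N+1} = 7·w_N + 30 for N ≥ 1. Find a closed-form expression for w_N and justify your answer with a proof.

Computing the first terms: w_1 = -3, w_2 = 9, w_3 = 93. This suggests w_N = 2·7^(N - 1) - 5.
When N = 1: the formula gives -3 = -3 = w_1.
Inductive step: assume the claim holds for N = m, so w_m = 2·7^(m - 1) - 5.
Then w_{m+1} = 7·w_m + 30 = 7·(2·7^(m - 1) - 5) + 30 = 2·7^m - 5 = 2·7^((m+1) - 1) - 5,
which is the claimed formula at N = m+1.
This completes the induction.

w_N = 2·7^(N - 1) - 5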